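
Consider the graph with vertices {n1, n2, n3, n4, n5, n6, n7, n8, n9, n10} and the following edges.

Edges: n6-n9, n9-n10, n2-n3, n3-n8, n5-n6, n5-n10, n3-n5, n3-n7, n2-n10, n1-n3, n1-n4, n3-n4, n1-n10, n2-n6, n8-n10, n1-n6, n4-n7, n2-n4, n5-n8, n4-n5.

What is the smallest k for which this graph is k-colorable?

n3, n5, n8 are mutually adjacent, so at least 3 colors are needed.
3 colors suffice: color 1 → {n3, n6, n10}; color 2 → {n1, n2, n5, n7, n9}; color 3 → {n4, n8}. Every edge joins two different colors.

3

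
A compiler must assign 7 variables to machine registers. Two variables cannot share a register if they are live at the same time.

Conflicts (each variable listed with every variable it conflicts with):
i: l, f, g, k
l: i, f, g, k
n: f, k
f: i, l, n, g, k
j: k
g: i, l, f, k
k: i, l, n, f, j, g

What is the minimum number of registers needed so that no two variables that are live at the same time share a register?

5

i, l, f, g, k pairwise conflict, so at least 5 registers are needed.
5 registers suffice: i=4, l=5, n=3, f=2, j=2, g=3, k=1. Every pair that conflicts lands in different registers.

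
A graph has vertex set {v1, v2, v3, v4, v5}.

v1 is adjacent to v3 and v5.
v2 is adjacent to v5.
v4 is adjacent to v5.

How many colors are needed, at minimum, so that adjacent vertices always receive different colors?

2

v1 and v5 are adjacent, so at least 2 colors are needed.
2 colors suffice: color 1 → {v3, v5}; color 2 → {v1, v2, v4}. No two adjacent vertices share a color.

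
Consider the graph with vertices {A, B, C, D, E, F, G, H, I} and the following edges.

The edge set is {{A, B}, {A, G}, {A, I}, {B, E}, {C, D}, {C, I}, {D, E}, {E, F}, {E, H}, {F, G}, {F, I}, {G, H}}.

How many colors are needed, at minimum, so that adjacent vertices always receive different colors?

3

The cycle E-F-I-C-D-E has odd length 5, so it cannot be 2-colored; at least 3 colors are needed.
3 colors suffice: A=2, B=3, C=3, D=2, E=1, F=2, G=1, H=2, I=1. Each edge has distinct colors on its endpoints.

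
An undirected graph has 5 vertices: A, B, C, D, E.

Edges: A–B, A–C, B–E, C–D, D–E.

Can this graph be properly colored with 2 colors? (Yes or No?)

The cycle E-B-A-C-D-E has odd length 5, so it cannot be 2-colored; at least 3 colors are needed.
So 2 colors are not enough.

No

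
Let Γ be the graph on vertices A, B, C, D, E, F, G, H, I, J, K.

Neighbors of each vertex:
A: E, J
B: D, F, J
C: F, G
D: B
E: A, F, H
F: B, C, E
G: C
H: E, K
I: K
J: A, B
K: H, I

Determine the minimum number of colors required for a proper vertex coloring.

The cycle E-F-B-J-A-E has odd length 5, so it cannot be 2-colored; at least 3 colors are needed.
3 colors suffice: color 1 → {B, C, E, K}; color 2 → {D, F, G, H, I, J}; color 3 → {A}. Each edge has distinct colors on its endpoints.

3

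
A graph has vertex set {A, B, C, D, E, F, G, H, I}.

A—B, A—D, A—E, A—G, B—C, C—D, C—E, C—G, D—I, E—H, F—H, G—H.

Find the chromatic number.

C and E are adjacent, so at least 2 colors are needed.
2 colors suffice: color 1 → {A, C, H, I}; color 2 → {B, D, E, F, G}. No two adjacent vertices share a color.

2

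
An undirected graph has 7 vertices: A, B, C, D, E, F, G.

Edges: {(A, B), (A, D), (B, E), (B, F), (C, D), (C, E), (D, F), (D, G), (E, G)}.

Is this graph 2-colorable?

The cycle F-B-E-C-D-F has odd length 5, so it cannot be 2-colored; at least 3 colors are needed.
So 2 colors are not enough.

No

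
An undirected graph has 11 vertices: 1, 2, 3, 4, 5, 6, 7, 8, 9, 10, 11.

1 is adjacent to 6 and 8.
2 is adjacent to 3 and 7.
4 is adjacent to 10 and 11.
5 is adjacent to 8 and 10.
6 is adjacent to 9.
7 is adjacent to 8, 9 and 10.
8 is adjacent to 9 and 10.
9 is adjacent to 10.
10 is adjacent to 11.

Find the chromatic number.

4

7, 8, 9, 10 form a clique, so at least 4 colors are needed.
4 colors suffice: color red → {2, 6, 10}; color blue → {3, 8, 11}; color green → {1, 4, 5, 9}; color yellow → {7}. Each edge has distinct colors on its endpoints.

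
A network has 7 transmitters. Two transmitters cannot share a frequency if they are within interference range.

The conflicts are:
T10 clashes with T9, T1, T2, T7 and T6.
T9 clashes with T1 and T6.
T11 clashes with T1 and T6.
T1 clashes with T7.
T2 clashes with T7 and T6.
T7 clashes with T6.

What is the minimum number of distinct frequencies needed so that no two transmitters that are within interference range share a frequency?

4

T10, T2, T7, T6 all conflict with each other, so at least 4 frequencies are needed.
4 frequencies suffice: T10=1, T9=3, T11=1, T1=2, T2=4, T7=3, T6=2. Each listed conflict is separated.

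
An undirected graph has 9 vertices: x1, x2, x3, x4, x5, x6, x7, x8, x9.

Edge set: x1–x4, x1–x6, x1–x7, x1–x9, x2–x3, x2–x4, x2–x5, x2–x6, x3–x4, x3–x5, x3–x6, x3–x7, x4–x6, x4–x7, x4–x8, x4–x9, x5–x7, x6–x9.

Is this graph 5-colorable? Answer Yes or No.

The chromatic number is 4. x1, x4, x6, x9 form a clique, so at least 4 colors are needed.
4 colors suffice: color 1 → {x4, x5}; color 2 → {x6, x7, x8}; color 3 → {x1, x3}; color 4 → {x2, x9}.
Since 5 ≥ 4, a proper 5-coloring certainly exists.

Yes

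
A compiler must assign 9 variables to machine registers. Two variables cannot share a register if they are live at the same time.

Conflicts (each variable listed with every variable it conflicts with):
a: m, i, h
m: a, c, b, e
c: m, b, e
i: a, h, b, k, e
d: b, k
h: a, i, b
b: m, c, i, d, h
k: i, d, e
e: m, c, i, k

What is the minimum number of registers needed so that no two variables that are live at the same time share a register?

3

a, i, h are mutually in conflict, so at least 3 registers are needed.
Using 3 registers: a=1, m=2, c=3, i=2, d=2, h=3, b=1, k=3, e=1. No two conflicting variables share a register.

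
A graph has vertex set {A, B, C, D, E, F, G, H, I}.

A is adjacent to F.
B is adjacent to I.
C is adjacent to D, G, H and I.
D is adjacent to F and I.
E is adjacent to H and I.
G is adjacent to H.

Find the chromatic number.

3

C, D, I form a triangle, so at least 3 colors are needed.
A valid assignment using 3 colors: A=blue, B=red, C=red, D=green, E=red, F=red, G=green, H=blue, I=blue. No two adjacent vertices share a color.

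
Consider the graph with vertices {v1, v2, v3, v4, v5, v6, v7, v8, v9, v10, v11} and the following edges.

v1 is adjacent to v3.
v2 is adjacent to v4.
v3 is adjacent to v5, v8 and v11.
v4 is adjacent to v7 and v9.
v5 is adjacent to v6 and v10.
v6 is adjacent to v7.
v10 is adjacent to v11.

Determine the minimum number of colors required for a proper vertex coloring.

2

v2 and v4 are adjacent, so at least 2 colors are needed.
A valid assignment using 2 colors: v1=2, v2=2, v3=1, v4=1, v5=2, v6=1, v7=2, v8=2, v9=2, v10=1, v11=2. Each edge has distinct colors on its endpoints.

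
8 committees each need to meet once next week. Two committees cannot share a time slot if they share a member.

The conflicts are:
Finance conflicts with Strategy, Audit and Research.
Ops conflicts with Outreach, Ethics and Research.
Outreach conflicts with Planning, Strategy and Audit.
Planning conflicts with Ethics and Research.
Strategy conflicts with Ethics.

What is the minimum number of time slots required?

3

The cycle Strategy-Ethics-Ops-Research-Finance-Strategy has odd length 5, so it cannot be 2-colored; at least 3 time slots are needed.
Using 3 time slots: Finance=1, Ops=2, Outreach=1, Planning=2, Strategy=2, Ethics=1, Audit=2, Research=3. No two conflicting committees share a time slot.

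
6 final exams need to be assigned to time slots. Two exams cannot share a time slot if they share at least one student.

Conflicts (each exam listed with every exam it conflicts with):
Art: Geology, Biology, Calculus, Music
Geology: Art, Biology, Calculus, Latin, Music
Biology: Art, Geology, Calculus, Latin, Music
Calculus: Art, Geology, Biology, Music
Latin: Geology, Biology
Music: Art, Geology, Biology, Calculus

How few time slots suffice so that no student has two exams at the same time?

5

Art, Geology, Biology, Calculus, Music pairwise conflict, so at least 5 time slots are needed.
5 time slots suffice: time slot 1 → {Biology}; time slot 2 → {Geology}; time slot 3 → {Latin, Music}; time slot 4 → {Art}; time slot 5 → {Calculus}. No two conflicting exams share a time slot.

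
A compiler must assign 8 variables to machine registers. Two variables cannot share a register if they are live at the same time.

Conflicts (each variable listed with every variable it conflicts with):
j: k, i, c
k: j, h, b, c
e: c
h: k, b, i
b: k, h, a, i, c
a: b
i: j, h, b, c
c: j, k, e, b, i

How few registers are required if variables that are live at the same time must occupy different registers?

3

k, h, b pairwise conflict, so at least 3 registers are needed.
3 registers suffice: register 1 → {h, a, c}; register 2 → {j, e, b}; register 3 → {k, i}. Every pair that conflicts lands in different registers.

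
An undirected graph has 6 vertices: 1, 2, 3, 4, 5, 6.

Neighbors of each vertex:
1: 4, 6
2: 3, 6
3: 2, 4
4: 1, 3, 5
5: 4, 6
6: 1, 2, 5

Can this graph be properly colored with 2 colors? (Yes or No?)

No

The cycle 6-5-4-3-2-6 has odd length 5, so it cannot be 2-colored; at least 3 colors are needed.
So 2 colors are not enough.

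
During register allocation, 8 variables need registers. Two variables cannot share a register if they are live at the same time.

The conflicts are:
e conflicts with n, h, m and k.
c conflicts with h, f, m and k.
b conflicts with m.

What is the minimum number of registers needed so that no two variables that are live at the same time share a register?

b and m conflict, so at least 2 registers are needed.
2 registers suffice: register 1 → {e, c, b}; register 2 → {n, h, f, m, k}. Each listed conflict is separated.

2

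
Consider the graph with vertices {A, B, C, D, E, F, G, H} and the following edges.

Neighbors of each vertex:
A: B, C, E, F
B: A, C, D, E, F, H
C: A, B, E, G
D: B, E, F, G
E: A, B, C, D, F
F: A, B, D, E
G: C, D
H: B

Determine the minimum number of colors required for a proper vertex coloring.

4

A, B, C, E form a clique, so at least 4 colors are needed.
4 colors suffice: A=4, B=1, C=3, D=4, E=2, F=3, G=1, H=2. Each edge has distinct colors on its endpoints.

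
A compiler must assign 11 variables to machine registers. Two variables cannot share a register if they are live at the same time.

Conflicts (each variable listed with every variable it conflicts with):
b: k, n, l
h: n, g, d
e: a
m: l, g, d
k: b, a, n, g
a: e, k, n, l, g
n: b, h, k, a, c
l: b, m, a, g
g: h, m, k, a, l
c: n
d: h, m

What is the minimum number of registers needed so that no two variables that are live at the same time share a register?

3

k, a, n all conflict with each other, so at least 3 registers are needed.
3 registers suffice: register 1 → {b, h, m, a, c}; register 2 → {e, n, g, d}; register 3 → {k, l}. Each listed conflict is separated.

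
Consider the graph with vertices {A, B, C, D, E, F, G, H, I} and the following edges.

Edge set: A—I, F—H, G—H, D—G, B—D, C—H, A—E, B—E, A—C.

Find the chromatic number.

3

The cycle A-E-B-D-G-H-C-A has odd length 7, so it cannot be 2-colored; at least 3 colors are needed.
3 colors suffice: color red → {A, D, H}; color blue → {C, E, F, G, I}; color green → {B}. No two adjacent vertices share a color.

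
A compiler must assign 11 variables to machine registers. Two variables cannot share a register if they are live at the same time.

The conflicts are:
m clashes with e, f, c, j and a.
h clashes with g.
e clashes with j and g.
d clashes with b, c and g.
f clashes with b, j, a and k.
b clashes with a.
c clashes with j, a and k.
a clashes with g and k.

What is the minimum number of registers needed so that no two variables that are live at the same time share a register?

f, b, a all conflict with each other, so at least 3 registers are needed.
3 registers suffice: register 1 → {h, d, j, a}; register 2 → {e, f, c}; register 3 → {m, b, g, k}. Each listed conflict is separated.

3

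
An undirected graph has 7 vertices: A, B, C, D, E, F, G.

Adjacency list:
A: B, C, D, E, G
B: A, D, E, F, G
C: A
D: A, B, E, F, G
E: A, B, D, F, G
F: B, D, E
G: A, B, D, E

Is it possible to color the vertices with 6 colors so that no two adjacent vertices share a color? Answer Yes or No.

Yes

The chromatic number is 5. A, B, D, E, G are mutually adjacent (a clique of size 5), so at least 5 colors are needed.
5 colors suffice: color red → {A, F}; color blue → {B, C}; color green → {E}; color yellow → {D}; color purple → {G}.
Since 6 ≥ 5, a proper 6-coloring certainly exists.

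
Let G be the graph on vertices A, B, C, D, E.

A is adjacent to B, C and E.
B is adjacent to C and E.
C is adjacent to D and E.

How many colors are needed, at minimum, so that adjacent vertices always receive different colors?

4

A, B, C, E are mutually adjacent (a clique of size 4), so at least 4 colors are needed.
4 colors suffice: color 1 → {C}; color 2 → {D, E}; color 3 → {A}; color 4 → {B}. No two adjacent vertices share a color.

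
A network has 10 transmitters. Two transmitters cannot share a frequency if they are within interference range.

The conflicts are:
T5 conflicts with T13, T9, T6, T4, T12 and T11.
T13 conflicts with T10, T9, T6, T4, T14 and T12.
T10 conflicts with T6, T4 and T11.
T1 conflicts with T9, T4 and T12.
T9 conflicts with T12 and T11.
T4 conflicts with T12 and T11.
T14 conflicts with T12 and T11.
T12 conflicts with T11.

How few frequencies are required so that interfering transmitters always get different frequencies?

T5, T9, T12, T11 all conflict with each other, so at least 4 frequencies are needed.
4 frequencies suffice: frequency 1 → {T13, T1, T11}; frequency 2 → {T10, T12}; frequency 3 → {T5, T14}; frequency 4 → {T9, T6, T4}. No two conflicting transmitters share a frequency.

4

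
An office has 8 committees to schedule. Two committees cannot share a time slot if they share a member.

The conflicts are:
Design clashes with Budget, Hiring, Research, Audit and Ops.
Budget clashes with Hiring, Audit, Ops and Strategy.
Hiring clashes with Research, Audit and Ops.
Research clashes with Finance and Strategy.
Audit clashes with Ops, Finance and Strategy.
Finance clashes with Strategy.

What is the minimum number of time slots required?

5

Design, Budget, Hiring, Audit, Ops are mutually in conflict, so at least 5 time slots are needed.
5 time slots suffice: time slot 1 → {Research, Audit}; time slot 2 → {Design, Strategy}; time slot 3 → {Hiring, Finance}; time slot 4 → {Budget}; time slot 5 → {Ops}. Every pair that conflicts lands in different time slots.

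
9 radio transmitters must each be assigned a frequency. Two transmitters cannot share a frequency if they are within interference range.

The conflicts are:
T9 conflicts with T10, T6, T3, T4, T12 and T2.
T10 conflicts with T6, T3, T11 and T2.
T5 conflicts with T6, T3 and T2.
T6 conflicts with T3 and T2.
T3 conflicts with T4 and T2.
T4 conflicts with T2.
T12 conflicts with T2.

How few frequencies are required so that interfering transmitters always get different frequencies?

T9, T10, T6, T3, T2 all conflict with each other, so at least 5 frequencies are needed.
5 frequencies suffice: frequency 1 → {T11, T2}; frequency 2 → {T3, T12}; frequency 3 → {T9, T5}; frequency 4 → {T10, T4}; frequency 5 → {T6}. Each listed conflict is separated.

5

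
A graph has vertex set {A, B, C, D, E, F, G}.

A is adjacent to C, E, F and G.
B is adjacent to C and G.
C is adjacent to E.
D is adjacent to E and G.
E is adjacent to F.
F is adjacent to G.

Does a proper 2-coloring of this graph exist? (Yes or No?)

No

A, F, G are pairwise adjacent, so at least 3 colors are needed.
So 2 colors are not enough.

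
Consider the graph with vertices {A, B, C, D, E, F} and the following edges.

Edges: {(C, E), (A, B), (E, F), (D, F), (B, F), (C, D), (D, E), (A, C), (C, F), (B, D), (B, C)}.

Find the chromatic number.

4

B, C, D, F are pairwise adjacent (a clique of size 4), so at least 4 colors are needed.
A valid assignment using 4 colors: A=2, B=3, C=1, D=4, E=3, F=2. Each edge has distinct colors on its endpoints.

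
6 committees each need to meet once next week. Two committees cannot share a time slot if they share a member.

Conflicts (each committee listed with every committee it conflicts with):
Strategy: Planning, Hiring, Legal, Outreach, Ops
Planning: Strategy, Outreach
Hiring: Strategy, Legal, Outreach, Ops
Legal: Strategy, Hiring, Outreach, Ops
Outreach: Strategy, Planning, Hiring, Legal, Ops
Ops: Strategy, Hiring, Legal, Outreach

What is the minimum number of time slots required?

5

Strategy, Hiring, Legal, Outreach, Ops are mutually in conflict, so at least 5 time slots are needed.
5 time slots suffice: time slot 1 → {Outreach}; time slot 2 → {Strategy}; time slot 3 → {Planning, Ops}; time slot 4 → {Legal}; time slot 5 → {Hiring}. Every pair that conflicts lands in different time slots.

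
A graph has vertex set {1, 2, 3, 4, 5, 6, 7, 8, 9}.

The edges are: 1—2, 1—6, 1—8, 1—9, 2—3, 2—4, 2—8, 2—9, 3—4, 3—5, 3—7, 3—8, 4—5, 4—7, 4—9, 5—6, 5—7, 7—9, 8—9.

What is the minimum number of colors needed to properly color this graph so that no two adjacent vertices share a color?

4

3, 4, 5, 7 are mutually adjacent (a clique of size 4), so at least 4 colors are needed.
4 colors suffice: color a → {3, 6, 9}; color b → {2, 5}; color c → {1, 4}; color d → {7, 8}. No two adjacent vertices share a color.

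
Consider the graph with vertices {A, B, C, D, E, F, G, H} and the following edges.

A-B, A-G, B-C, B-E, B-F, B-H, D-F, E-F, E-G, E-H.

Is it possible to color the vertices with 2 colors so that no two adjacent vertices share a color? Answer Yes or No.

B, E, H are pairwise adjacent, so at least 3 colors are needed.
So 2 colors are not enough.

No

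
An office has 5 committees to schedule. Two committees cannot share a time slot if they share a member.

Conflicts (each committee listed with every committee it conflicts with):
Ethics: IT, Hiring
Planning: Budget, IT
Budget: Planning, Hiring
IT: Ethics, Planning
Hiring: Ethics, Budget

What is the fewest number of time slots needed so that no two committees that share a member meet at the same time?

3

The cycle Hiring-Ethics-IT-Planning-Budget-Hiring has odd length 5, so it cannot be 2-colored; at least 3 time slots are needed.
3 time slots suffice: time slot 1 → {Budget, IT}; time slot 2 → {Ethics, Planning}; time slot 3 → {Hiring}. Every pair that conflicts lands in different time slots.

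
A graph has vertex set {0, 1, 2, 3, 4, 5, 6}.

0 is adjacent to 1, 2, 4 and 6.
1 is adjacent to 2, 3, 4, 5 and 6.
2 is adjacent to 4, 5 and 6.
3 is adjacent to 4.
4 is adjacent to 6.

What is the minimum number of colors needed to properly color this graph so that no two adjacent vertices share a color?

5

0, 1, 2, 4, 6 are mutually adjacent (a clique of size 5), so at least 5 colors are needed.
5 colors suffice: 0=yellow, 1=red, 2=green, 3=green, 4=blue, 5=blue, 6=purple. Every edge joins two different colors.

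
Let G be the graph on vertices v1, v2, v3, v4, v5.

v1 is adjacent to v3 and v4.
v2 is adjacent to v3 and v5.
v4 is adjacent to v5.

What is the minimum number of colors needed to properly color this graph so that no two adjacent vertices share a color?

The cycle v5-v4-v1-v3-v2-v5 has odd length 5, so it cannot be 2-colored; at least 3 colors are needed.
A valid assignment using 3 colors: v1=R, v2=G, v3=B, v4=B, v5=R. Each edge has distinct colors on its endpoints.

3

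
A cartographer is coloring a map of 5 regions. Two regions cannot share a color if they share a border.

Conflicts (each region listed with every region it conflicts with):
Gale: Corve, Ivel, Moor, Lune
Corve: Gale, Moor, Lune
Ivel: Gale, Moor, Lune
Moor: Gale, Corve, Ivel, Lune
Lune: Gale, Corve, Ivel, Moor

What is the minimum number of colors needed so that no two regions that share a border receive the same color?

4

Gale, Corve, Moor, Lune are mutually in conflict, so at least 4 colors are needed.
4 colors suffice: Gale=1, Corve=4, Ivel=4, Moor=2, Lune=3. Each listed conflict is separated.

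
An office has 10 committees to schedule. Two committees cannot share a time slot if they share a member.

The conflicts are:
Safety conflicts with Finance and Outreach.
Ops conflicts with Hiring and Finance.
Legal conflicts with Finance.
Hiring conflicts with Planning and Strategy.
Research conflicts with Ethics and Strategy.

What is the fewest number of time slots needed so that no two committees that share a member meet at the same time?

Research and Strategy conflict, so at least 2 time slots are needed.
A valid assignment using 2 time slots: Safety=2, Ops=2, Legal=2, Hiring=1, Research=1, Planning=2, Ethics=2, Finance=1, Strategy=2, Outreach=1. No two conflicting committees share a time slot.

2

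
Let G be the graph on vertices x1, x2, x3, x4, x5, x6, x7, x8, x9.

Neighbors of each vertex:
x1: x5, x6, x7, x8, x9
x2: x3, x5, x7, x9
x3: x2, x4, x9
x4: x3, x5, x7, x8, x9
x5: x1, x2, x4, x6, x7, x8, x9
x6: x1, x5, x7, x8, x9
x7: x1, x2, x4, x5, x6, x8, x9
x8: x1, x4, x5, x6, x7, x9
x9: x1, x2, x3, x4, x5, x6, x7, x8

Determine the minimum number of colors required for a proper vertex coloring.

6

x1, x5, x6, x7, x8, x9 are pairwise adjacent (a clique of size 6), so at least 6 colors are needed.
One proper 6-coloring: x1=5, x2=4, x3=2, x4=5, x5=2, x6=6, x7=3, x8=4, x9=1. Each edge has distinct colors on its endpoints.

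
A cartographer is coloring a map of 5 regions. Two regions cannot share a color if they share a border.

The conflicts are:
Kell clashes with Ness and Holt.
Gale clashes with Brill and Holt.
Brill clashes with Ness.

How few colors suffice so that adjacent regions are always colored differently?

3

The cycle Kell-Ness-Brill-Gale-Holt-Kell has odd length 5, so it cannot be 2-colored; at least 3 colors are needed.
3 colors suffice: Kell=3, Gale=2, Brill=1, Ness=2, Holt=1. No two conflicting regions share a color.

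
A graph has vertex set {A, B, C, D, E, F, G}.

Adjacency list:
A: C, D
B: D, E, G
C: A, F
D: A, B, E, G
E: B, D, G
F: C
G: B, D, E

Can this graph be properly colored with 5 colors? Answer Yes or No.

The chromatic number is 4. B, D, E, G are pairwise adjacent (a clique of size 4), so at least 4 colors are needed.
4 colors suffice: color red → {C, D}; color blue → {A, B, F}; color green → {G}; color yellow → {E}.
Since 5 ≥ 4, a proper 5-coloring certainly exists.

Yes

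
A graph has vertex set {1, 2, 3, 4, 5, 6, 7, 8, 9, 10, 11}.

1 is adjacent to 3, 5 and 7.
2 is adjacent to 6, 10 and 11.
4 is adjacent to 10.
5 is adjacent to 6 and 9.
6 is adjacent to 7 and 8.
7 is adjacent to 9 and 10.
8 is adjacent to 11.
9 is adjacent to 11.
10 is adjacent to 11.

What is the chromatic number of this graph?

3

2, 10, 11 are mutually adjacent, so at least 3 colors are needed.
3 colors suffice: color red → {1, 4, 6, 11}; color blue → {3, 8, 9, 10}; color green → {2, 5, 7}. Each edge has distinct colors on its endpoints.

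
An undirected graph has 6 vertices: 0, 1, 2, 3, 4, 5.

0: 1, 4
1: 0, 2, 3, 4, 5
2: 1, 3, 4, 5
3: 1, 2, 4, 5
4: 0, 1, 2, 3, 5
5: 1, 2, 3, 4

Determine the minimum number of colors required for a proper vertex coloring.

5

1, 2, 3, 4, 5 form a clique, so at least 5 colors are needed.
A valid assignment using 5 colors: 0=c, 1=b, 2=c, 3=e, 4=a, 5=d. No two adjacent vertices share a color.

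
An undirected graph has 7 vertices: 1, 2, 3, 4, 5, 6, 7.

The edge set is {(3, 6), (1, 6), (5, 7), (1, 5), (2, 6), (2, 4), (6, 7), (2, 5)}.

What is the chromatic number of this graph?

2

2 and 5 are adjacent, so at least 2 colors are needed.
2 colors suffice: color a → {4, 5, 6}; color b → {1, 2, 3, 7}. No two adjacent vertices share a color.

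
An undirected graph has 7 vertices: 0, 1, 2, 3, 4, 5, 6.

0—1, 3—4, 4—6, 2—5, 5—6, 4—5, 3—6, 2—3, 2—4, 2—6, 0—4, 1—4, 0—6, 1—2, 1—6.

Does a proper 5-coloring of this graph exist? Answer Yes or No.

The chromatic number is 4. 0, 1, 4, 6 are pairwise adjacent (a clique of size 4), so at least 4 colors are needed.
4 colors suffice: color red → {6}; color blue → {4}; color green → {0, 2}; color yellow → {1, 3, 5}.
Since 5 ≥ 4, a proper 5-coloring certainly exists.

Yes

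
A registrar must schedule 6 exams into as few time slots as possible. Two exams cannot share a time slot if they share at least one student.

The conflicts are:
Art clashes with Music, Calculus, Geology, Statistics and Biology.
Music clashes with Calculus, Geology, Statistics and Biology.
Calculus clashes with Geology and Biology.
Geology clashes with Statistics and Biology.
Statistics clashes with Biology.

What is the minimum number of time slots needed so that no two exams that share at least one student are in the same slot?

5

Art, Music, Geology, Statistics, Biology all conflict with each other, so at least 5 time slots are needed.
5 time slots suffice: Art=2, Music=4, Calculus=5, Geology=1, Statistics=5, Biology=3. Each listed conflict is separated.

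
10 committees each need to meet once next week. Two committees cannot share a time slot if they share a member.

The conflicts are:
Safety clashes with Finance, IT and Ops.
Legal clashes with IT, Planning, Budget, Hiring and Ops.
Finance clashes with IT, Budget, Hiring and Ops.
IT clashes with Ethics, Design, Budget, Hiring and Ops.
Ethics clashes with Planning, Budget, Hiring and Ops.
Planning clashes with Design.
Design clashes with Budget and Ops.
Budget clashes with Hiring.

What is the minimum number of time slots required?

Finance, IT, Budget, Hiring are mutually in conflict, so at least 4 time slots are needed.
4 time slots suffice: time slot 1 → {IT, Planning}; time slot 2 → {Budget, Ops}; time slot 3 → {Safety, Design, Hiring}; time slot 4 → {Legal, Finance, Ethics}. Each listed conflict is separated.

4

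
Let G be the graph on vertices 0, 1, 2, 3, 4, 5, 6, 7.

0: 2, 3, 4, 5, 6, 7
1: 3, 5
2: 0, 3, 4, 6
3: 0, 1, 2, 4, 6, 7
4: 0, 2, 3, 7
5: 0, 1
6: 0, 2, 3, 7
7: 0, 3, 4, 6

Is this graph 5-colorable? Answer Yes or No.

Yes

The chromatic number is 4. 0, 2, 3, 6 are pairwise adjacent (a clique of size 4), so at least 4 colors are needed.
A valid assignment using 4 colors: 0=b, 1=b, 2=c, 3=a, 4=d, 5=a, 6=d, 7=c.
Since 5 ≥ 4, a proper 5-coloring certainly exists.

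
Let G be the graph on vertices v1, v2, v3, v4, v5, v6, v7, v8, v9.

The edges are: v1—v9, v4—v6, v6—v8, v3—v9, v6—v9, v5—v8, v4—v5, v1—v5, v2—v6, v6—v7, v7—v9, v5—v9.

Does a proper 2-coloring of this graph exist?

No

v6, v7, v9 form a triangle, so at least 3 colors are needed.
So 2 colors are not enough.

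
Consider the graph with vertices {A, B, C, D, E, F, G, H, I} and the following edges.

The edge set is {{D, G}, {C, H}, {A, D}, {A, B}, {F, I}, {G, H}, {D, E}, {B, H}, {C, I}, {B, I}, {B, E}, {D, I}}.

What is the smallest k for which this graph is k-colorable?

The cycle H-B-E-D-G-H has odd length 5, so it cannot be 2-colored; at least 3 colors are needed.
3 colors suffice: color 1 → {B, C, D, F}; color 2 → {A, E, H, I}; color 3 → {G}. Every edge joins two different colors.

3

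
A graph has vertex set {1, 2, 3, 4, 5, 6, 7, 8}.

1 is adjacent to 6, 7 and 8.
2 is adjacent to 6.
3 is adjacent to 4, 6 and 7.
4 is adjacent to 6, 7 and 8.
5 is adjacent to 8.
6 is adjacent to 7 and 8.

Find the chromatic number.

4

3, 4, 6, 7 form a clique, so at least 4 colors are needed.
A valid assignment using 4 colors: 1=blue, 2=blue, 3=yellow, 4=blue, 5=red, 6=red, 7=green, 8=green. Each edge has distinct colors on its endpoints.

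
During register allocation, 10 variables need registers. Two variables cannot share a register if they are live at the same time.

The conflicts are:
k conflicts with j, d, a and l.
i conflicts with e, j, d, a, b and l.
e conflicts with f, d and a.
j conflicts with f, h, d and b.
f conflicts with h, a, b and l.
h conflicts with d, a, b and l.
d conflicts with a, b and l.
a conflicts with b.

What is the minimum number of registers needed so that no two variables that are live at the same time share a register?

i, j, d, b pairwise conflict, so at least 4 registers are needed.
4 registers suffice: k=3, i=3, e=4, j=2, f=1, h=3, d=1, a=2, b=4, l=2. Every pair that conflicts lands in different registers.

4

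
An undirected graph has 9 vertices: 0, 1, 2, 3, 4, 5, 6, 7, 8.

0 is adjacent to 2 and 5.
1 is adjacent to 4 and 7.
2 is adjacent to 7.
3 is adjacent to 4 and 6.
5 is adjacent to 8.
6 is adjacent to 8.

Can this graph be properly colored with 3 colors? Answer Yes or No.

The chromatic number is 3. The cycle 4-1-7-2-0-5-8-6-3-4 has odd length 9, so it cannot be 2-colored; at least 3 colors are needed.
A valid assignment using 3 colors: 0=a, 1=b, 2=b, 3=b, 4=a, 5=b, 6=a, 7=a, 8=c.
That is already a proper 3-coloring.

Yes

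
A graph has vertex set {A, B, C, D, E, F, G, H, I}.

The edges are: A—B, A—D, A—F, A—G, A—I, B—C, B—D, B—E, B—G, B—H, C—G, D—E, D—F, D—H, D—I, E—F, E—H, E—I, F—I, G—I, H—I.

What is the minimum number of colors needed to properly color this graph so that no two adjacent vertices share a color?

D, E, H, I form a clique, so at least 4 colors are needed.
A valid assignment using 4 colors: A=green, B=red, C=green, D=blue, E=green, F=yellow, G=blue, H=yellow, I=red. Every edge joins two different colors.

4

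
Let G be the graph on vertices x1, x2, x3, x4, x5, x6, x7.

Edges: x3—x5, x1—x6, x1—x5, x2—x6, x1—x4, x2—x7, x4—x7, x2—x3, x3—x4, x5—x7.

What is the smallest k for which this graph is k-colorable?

3

The cycle x6-x2-x3-x5-x1-x6 has odd length 5, so it cannot be 2-colored; at least 3 colors are needed.
3 colors suffice: color 1 → {x1, x3, x7}; color 2 → {x2, x4, x5}; color 3 → {x6}. No two adjacent vertices share a color.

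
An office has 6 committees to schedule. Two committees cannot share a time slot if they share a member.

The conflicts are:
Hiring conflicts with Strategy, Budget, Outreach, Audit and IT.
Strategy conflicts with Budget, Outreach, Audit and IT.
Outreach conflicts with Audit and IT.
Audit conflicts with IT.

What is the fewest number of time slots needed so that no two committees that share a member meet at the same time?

Hiring, Strategy, Outreach, Audit, IT are mutually in conflict, so at least 5 time slots are needed.
5 time slots suffice: Hiring=1, Strategy=2, Budget=3, Outreach=3, Audit=5, IT=4. Each listed conflict is separated.

5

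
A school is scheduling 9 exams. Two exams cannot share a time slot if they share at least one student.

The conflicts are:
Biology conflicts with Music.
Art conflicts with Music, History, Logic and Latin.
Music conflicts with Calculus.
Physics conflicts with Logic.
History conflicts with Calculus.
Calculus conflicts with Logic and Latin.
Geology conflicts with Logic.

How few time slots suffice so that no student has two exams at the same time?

2

Art and Latin conflict, so at least 2 time slots are needed.
2 time slots suffice: time slot 1 → {Music, History, Logic, Latin}; time slot 2 → {Biology, Art, Physics, Calculus, Geology}. Each listed conflict is separated.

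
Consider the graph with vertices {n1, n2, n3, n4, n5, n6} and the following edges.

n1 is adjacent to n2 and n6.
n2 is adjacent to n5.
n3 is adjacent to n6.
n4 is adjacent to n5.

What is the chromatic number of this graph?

n3 and n6 are adjacent, so at least 2 colors are needed.
A valid assignment using 2 colors: n1=2, n2=1, n3=2, n4=1, n5=2, n6=1. Every edge joins two different colors.

2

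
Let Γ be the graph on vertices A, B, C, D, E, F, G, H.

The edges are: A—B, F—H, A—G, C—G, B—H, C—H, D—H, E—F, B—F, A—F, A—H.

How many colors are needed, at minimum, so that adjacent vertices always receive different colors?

4

A, B, F, H are mutually adjacent (a clique of size 4), so at least 4 colors are needed.
4 colors suffice: color 1 → {E, G, H}; color 2 → {C, D, F}; color 3 → {A}; color 4 → {B}. Every edge joins two different colors.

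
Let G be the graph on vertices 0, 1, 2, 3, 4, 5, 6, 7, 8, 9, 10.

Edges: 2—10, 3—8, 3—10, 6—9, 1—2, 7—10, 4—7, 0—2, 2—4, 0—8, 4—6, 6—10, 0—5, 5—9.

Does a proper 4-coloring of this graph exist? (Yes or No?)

The chromatic number is 3. The cycle 8-3-10-2-0-8 has odd length 5, so it cannot be 2-colored; at least 3 colors are needed.
A valid assignment using 3 colors: 0=b, 1=b, 2=a, 3=c, 4=b, 5=a, 6=a, 7=a, 8=a, 9=b, 10=b.
Since 4 ≥ 3, a proper 4-coloring certainly exists.

Yes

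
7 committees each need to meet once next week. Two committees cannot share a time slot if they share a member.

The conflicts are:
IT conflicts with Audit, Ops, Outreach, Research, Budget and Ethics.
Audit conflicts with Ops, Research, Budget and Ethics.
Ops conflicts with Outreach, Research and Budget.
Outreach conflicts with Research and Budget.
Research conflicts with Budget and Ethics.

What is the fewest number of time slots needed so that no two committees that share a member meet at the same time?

5

IT, Ops, Outreach, Research, Budget are mutually in conflict, so at least 5 time slots are needed.
5 time slots suffice: time slot 1 → {Research}; time slot 2 → {IT}; time slot 3 → {Audit, Outreach}; time slot 4 → {Budget, Ethics}; time slot 5 → {Ops}. Each listed conflict is separated.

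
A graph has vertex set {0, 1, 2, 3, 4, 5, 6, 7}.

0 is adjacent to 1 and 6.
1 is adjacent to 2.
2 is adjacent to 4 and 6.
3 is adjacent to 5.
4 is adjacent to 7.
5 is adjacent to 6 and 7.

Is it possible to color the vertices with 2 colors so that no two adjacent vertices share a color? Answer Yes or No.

The cycle 4-7-5-6-2-4 has odd length 5, so it cannot be 2-colored; at least 3 colors are needed.
So 2 colors are not enough.

No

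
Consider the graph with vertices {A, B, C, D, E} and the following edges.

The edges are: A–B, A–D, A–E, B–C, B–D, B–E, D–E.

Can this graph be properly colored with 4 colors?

Yes

The chromatic number is 4. A, B, D, E are pairwise adjacent (a clique of size 4), so at least 4 colors are needed.
4 colors suffice: color 1 → {B}; color 2 → {C, D}; color 3 → {A}; color 4 → {E}.
That is already a proper 4-coloring.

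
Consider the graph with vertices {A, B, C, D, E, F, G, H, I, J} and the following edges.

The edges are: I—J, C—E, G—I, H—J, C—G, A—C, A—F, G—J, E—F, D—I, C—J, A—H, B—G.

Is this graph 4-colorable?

The chromatic number is 3. C, G, J form a triangle, so at least 3 colors are needed.
3 colors suffice: color red → {A, B, D, E, J}; color blue → {C, F, H, I}; color green → {G}.
Since 4 ≥ 3, a proper 4-coloring certainly exists.

Yes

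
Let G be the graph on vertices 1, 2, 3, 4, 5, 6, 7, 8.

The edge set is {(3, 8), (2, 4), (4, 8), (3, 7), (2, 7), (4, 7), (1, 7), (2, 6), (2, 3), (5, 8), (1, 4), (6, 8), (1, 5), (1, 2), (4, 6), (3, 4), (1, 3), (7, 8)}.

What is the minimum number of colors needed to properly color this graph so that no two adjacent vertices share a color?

5

1, 2, 3, 4, 7 are pairwise adjacent (a clique of size 5), so at least 5 colors are needed.
One proper 5-coloring: 1=purple, 2=blue, 3=green, 4=red, 5=red, 6=green, 7=yellow, 8=blue. Each edge has distinct colors on its endpoints.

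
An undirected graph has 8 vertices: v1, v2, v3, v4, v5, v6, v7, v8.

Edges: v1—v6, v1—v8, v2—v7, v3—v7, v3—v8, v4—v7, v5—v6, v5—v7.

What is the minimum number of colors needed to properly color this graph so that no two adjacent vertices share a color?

v3 and v8 are adjacent, so at least 2 colors are needed.
2 colors suffice: v1=B, v2=B, v3=B, v4=B, v5=B, v6=R, v7=R, v8=R. Each edge has distinct colors on its endpoints.

2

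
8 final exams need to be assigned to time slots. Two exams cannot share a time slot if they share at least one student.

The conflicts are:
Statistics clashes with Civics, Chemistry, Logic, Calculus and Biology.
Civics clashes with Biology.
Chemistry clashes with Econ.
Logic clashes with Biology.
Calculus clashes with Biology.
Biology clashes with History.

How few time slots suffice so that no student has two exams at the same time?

3

Statistics, Civics, Biology pairwise conflict, so at least 3 time slots are needed.
3 time slots suffice: time slot 1 → {Chemistry, Biology}; time slot 2 → {Statistics, Econ, History}; time slot 3 → {Civics, Logic, Calculus}. Every pair that conflicts lands in different time slots.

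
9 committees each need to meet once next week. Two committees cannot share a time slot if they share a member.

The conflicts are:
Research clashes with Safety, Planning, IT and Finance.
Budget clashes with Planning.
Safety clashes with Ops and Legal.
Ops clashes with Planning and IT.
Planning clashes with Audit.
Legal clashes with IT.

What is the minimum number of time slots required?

2

Safety and Ops conflict, so at least 2 time slots are needed.
2 time slots suffice: time slot 1 → {Safety, Planning, IT, Finance}; time slot 2 → {Research, Budget, Ops, Legal, Audit}. No two conflicting committees share a time slot.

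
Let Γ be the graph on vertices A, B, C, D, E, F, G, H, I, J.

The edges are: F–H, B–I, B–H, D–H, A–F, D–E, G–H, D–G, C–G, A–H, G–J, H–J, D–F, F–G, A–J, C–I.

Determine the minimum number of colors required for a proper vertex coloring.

D, F, G, H form a clique, so at least 4 colors are needed.
4 colors suffice: A=2, B=2, C=1, D=3, E=1, F=4, G=2, H=1, I=3, J=3. Every edge joins two different colors.

4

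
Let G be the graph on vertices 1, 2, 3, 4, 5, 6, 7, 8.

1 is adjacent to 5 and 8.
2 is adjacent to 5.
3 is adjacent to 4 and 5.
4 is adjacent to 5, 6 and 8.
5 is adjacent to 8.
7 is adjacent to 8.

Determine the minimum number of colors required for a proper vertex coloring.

3

3, 4, 5 are mutually adjacent, so at least 3 colors are needed.
3 colors suffice: 1=green, 2=blue, 3=blue, 4=green, 5=red, 6=red, 7=red, 8=blue. Every edge joins two different colors.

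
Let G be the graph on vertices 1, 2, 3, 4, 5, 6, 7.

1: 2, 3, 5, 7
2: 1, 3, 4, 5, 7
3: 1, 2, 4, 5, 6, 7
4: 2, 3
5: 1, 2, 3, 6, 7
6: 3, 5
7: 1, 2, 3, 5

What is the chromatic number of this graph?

1, 2, 3, 5, 7 form a clique, so at least 5 colors are needed.
A valid assignment using 5 colors: 1=d, 2=b, 3=a, 4=c, 5=c, 6=b, 7=e. No two adjacent vertices share a color.

5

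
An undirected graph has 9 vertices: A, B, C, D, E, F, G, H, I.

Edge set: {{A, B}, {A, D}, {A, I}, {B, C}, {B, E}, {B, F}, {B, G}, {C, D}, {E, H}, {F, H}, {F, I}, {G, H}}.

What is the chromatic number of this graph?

A and I are adjacent, so at least 2 colors are needed.
2 colors suffice: color red → {B, D, H, I}; color blue → {A, C, E, F, G}. No two adjacent vertices share a color.

2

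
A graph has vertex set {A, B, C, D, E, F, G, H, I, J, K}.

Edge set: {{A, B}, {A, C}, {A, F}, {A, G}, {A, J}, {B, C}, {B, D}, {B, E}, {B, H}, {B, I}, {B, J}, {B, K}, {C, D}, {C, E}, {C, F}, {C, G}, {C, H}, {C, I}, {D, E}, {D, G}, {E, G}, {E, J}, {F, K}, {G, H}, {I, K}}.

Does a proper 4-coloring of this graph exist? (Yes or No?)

The chromatic number is 4. B, C, D, E are pairwise adjacent (a clique of size 4), so at least 4 colors are needed.
A valid assignment using 4 colors: A=3, B=2, C=1, D=4, E=3, F=2, G=2, H=3, I=3, J=1, K=1.
That is already a proper 4-coloring.

Yes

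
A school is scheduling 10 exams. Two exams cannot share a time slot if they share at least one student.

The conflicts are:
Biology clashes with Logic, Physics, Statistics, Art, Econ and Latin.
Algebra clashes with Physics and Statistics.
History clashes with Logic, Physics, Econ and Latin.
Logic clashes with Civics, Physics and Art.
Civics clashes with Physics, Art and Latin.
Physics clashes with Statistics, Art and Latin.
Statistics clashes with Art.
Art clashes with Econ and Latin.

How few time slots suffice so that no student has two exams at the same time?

Biology, Physics, Art, Latin pairwise conflict, so at least 4 time slots are needed.
4 time slots suffice: time slot 1 → {Physics, Econ}; time slot 2 → {Algebra, History, Art}; time slot 3 → {Biology, Civics}; time slot 4 → {Logic, Statistics, Latin}. Every pair that conflicts lands in different time slots.

4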